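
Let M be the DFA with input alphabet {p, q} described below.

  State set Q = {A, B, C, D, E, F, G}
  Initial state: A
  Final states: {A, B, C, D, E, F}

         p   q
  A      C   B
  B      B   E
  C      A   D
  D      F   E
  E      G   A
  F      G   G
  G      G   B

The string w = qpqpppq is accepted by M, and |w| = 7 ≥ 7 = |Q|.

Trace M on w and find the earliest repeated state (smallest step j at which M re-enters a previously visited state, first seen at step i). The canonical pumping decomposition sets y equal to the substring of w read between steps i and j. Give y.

p

Run of M on w = q p q p p p q:
  step 0: A  (start)
  step 1: B  (read q: A→B)
  step 2: B  (read p: B→B)   ← first repeat (B seen earlier)
  step 3: E  (read q: B→E)
  step 4: G  (read p: E→G)
  step 5: G  (read p: G→G)
  step 6: G  (read p: G→G)
  step 7: B  (read q: G→B)

So i = 1, j = 2, giving x = w[0:1] = q, y = w[1:2] = p, z = w[2:7] = qpppq.
Check: |xy| = 2 ≤ 7 and |y| = 1 ≥ 1. Reading y takes M from B back to B, so every xyⁱz is accepted.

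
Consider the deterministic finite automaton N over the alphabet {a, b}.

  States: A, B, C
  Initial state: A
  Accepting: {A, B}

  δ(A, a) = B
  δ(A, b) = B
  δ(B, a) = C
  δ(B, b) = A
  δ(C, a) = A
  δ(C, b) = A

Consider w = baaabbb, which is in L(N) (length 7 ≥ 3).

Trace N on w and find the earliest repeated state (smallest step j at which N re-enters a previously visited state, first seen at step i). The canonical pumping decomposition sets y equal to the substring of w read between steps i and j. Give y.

baa

Run of N on w = b a a a b b b:
  step 0: A  (start)
  step 1: B  (read b: A→B)
  step 2: C  (read a: B→C)
  step 3: A  (read a: C→A)   ← first repeat (A seen earlier)
  step 4: B  (read a: A→B)
  step 5: A  (read b: B→A)
  step 6: B  (read b: A→B)
  step 7: A  (read b: B→A)

So i = 0, j = 3, giving x = w[0:0] = ε, y = w[0:3] = baa, z = w[3:7] = abbb.
Check: |xy| = 3 ≤ 3 and |y| = 3 ≥ 1. Reading y takes N from A back to A, so every xyⁱz is accepted.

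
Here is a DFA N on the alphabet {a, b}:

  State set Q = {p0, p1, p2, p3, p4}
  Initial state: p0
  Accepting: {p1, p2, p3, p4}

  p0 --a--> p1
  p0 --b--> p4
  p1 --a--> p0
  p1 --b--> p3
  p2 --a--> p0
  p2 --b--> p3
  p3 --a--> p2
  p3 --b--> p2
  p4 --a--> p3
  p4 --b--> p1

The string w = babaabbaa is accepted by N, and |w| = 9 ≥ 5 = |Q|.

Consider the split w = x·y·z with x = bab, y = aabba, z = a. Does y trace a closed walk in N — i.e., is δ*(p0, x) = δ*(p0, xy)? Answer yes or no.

Run of N on the first 8 characters of w = b a b a a b b a:
  step 0: p0  (start)
  step 1: p4  (read b: p0→p4)
  step 2: p3  (read a: p4→p3)
  step 3: p2  (read b: p3→p2)
  step 4: p0  (read a: p2→p0)
  step 5: p1  (read a: p0→p1)
  step 6: p3  (read b: p1→p3)
  step 7: p2  (read b: p3→p2)
  step 8: p0  (read a: p2→p0)

After x (step 3): p2. After xy (step 8): p0.
They differ (p2 ≠ p0), so y is not a cycle from the state after x; this split is not the one the pumping-lemma construction produces, and pumping y need not keep the string in L(N).

no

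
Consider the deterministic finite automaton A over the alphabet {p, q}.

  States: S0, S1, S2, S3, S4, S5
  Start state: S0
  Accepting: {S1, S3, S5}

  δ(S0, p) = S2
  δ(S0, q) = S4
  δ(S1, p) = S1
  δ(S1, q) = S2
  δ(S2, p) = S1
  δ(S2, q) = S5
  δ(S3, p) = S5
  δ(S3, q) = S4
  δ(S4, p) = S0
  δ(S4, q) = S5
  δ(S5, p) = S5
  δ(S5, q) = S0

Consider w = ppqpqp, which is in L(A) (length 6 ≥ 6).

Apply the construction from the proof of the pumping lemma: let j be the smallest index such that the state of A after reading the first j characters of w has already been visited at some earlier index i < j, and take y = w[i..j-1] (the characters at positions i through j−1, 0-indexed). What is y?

pq

State sequence: S0 -p-> S2 -p-> S1 -q-> S2 -p-> S1 -q-> S2 -p-> S1
First repeat at step 3: S2 was already visited.

So i = 1, j = 3, giving x = w[0:1] = p, y = w[1:3] = pq, z = w[3:6] = pqp.
Check: |xy| = 3 ≤ 6 and |y| = 2 ≥ 1. Reading y takes A from S2 back to S2, so every xyⁱz is accepted.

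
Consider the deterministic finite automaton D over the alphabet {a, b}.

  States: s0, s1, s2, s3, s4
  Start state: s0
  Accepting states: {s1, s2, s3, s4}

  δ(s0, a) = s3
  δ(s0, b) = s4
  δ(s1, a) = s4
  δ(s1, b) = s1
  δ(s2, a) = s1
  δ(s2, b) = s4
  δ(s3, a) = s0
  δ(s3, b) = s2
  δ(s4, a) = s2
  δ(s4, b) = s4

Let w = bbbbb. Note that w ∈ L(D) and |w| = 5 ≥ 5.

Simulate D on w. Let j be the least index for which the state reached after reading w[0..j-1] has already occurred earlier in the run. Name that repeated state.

s4

Run of D on w = b b b b b:
  step 0: s0  (start)
  step 1: s4  (read b: s0→s4)
  step 2: s4  (read b: s4→s4)   ← first repeat (s4 seen earlier)
  step 3: s4  (read b: s4→s4)
  step 4: s4  (read b: s4→s4)
  step 5: s4  (read b: s4→s4)

The earliest repeat is at step j = 2: D is in s4, which it already visited at step i = 1.
Since D has 5 states, any run of length ≥ 5 visits 5+1 states, so by pigeonhole some state repeats within the first 5 steps — that repeat gives the pumpable loop.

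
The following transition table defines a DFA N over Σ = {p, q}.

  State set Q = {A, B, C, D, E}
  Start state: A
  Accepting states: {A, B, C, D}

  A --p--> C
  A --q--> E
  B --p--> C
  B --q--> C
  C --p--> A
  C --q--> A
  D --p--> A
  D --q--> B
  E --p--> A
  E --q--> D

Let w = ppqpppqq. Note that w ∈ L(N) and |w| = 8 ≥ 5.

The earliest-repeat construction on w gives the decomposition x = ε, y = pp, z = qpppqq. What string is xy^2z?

ppppqpppqq

xy^2z = ε·pp·pp·qpppqq = ppppqpppqq.
Reading y = pp takes N from A back to A, so after x·y·y the machine is still in A, and z then leads to the accepting state D. Hence ppppqpppqq ∈ L(N).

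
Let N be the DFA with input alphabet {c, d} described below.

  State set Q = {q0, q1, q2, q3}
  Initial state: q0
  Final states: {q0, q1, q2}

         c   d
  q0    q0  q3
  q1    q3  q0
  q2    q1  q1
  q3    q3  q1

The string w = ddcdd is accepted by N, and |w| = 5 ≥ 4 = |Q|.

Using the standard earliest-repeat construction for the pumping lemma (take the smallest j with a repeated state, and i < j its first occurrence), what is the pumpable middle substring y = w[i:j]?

dc

State sequence: q0 -d-> q3 -d-> q1 -c-> q3 -d-> q1 -d-> q0
First repeat at step 3: q3 was already visited.

So i = 1, j = 3, giving x = w[0:1] = d, y = w[1:3] = dc, z = w[3:5] = dd.
Check: |xy| = 3 ≤ 4 and |y| = 2 ≥ 1. Reading y takes N from q3 back to q3, so every xyⁱz is accepted.
The DFA has 4 states, so the proof of the pumping lemma guarantees a repeated state among the first 4+1 visited; the segment between the two visits is the pumpable y.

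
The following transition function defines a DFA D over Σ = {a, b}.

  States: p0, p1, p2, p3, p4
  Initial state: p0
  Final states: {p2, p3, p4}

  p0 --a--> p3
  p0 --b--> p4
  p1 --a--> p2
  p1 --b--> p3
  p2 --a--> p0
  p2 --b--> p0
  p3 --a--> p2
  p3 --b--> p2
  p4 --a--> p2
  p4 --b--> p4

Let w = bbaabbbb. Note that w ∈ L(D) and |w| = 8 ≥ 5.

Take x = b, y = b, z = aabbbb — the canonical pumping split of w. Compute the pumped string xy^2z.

xy^2z = b·b·b·aabbbb = bbbaabbbb.
Reading y = b takes D from p4 back to p4, so after x·y·y the machine is still in p4, and z then leads to the accepting state p4. Hence bbbaabbbb ∈ L(D).

bbbaabbbb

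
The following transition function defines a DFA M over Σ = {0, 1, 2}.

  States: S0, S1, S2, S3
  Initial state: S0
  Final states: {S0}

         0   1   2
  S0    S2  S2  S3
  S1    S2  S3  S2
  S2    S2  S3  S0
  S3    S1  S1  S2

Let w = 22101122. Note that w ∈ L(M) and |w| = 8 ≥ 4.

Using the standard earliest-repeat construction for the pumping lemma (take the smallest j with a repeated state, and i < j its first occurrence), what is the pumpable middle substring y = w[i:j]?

21

State sequence: S0 -2-> S3 -2-> S2 -1-> S3 -0-> S1 -1-> S3 -1-> S1 -2-> S2 -2-> S0
First repeat at step 3: S3 was already visited.

So i = 1, j = 3, giving x = w[0:1] = 2, y = w[1:3] = 21, z = w[3:8] = 01122.
Check: |xy| = 3 ≤ 4 and |y| = 2 ≥ 1. Reading y takes M from S3 back to S3, so every xyⁱz is accepted.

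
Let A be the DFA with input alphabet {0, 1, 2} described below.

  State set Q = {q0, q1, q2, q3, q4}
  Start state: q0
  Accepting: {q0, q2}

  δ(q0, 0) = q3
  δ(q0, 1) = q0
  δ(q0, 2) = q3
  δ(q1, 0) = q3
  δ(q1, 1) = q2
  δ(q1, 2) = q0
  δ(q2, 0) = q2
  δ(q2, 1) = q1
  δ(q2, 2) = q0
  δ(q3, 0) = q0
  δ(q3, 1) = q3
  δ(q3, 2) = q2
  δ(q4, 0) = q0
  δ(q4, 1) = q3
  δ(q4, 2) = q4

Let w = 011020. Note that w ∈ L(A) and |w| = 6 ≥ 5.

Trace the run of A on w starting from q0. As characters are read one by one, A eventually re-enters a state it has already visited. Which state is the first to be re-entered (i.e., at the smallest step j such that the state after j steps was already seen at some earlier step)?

Run of A on w = 0 1 1 0 2 0:
  step 0: q0  (start)
  step 1: q3  (read 0: q0→q3)
  step 2: q3  (read 1: q3→q3)   ← first repeat (q3 seen earlier)
  step 3: q3  (read 1: q3→q3)
  step 4: q0  (read 0: q3→q0)
  step 5: q3  (read 2: q0→q3)
  step 6: q0  (read 0: q3→q0)

The earliest repeat is at step j = 2: A is in q3, which it already visited at step i = 1.
The DFA has 5 states, so the proof of the pumping lemma guarantees a repeated state among the first 5+1 visited; the segment between the two visits is the pumpable y.

q3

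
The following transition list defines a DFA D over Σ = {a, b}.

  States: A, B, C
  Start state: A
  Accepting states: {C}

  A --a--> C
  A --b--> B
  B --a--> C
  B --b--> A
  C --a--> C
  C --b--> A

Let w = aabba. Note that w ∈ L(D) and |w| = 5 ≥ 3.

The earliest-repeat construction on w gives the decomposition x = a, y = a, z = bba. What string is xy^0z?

xy⁰z = xz = a·bba = abba.
Reading y = a takes D from C back to C, so after x the machine is still in C, and z then leads to the accepting state C. Hence abba ∈ L(D).

abba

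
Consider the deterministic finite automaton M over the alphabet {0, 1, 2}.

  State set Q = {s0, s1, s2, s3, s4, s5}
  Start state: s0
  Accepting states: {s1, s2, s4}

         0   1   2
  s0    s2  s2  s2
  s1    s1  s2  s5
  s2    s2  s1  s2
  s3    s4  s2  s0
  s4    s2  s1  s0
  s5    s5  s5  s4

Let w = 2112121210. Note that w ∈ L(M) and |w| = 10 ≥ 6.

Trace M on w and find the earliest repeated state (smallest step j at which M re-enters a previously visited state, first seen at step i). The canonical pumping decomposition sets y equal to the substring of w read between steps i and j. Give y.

State sequence: s0 -2-> s2 -1-> s1 -1-> s2 -2-> s2 -1-> s1 -2-> s5 -1-> s5 -2-> s4 -1-> s1 -0-> s1
First repeat at step 3: s2 was already visited.

So i = 1, j = 3, giving x = w[0:1] = 2, y = w[1:3] = 11, z = w[3:10] = 2121210.
Check: |xy| = 3 ≤ 6 and |y| = 2 ≥ 1. Reading y takes M from s2 back to s2, so every xyⁱz is accepted.
Pumping length from the standard proof: p = 6 (the number of states). The repeated state found above gives |xy| = j ≤ 6 and |y| = j − i ≥ 1.

11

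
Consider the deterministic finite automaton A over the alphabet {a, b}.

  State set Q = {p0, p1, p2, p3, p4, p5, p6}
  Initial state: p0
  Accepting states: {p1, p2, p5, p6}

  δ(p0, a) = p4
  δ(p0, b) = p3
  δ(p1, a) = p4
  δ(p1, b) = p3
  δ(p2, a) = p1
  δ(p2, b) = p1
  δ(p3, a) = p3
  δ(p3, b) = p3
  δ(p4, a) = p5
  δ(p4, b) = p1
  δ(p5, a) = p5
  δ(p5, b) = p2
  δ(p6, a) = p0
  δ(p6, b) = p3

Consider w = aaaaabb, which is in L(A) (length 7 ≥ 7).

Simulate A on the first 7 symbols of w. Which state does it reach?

p1

Run of A on the first 7 characters of w = a a a a a b b:
  step 0: p0  (start)
  step 1: p4  (read a: p0→p4)
  step 2: p5  (read a: p4→p5)
  step 3: p5  (read a: p5→p5)
  step 4: p5  (read a: p5→p5)
  step 5: p5  (read a: p5→p5)
  step 6: p2  (read b: p5→p2)
  step 7: p1  (read b: p2→p1)

After reading 7 characters, A is in state p1.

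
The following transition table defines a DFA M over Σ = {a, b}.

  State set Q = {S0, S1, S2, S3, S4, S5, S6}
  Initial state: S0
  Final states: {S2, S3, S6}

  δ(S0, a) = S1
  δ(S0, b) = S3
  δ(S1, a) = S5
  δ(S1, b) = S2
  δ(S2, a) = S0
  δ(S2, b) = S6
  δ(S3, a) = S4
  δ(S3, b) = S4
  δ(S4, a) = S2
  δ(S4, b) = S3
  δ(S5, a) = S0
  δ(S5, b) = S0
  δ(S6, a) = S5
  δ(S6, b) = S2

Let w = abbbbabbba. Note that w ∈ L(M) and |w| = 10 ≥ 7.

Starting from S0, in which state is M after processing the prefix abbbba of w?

S5

State sequence: S0 -a-> S1 -b-> S2 -b-> S6 -b-> S2 -b-> S6 -a-> S5

After reading 6 characters, M is in state S5.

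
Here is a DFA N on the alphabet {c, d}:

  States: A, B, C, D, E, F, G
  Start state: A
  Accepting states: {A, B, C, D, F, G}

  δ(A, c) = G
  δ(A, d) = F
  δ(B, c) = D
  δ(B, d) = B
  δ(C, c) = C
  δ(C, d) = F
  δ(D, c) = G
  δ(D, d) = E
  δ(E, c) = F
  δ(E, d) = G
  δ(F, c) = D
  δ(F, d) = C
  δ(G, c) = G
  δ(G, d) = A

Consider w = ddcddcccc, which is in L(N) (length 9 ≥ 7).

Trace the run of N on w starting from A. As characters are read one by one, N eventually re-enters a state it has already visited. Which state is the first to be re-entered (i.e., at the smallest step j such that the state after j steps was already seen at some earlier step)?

State sequence: A -d-> F -d-> C -c-> C -d-> F -d-> C -c-> C -c-> C -c-> C -c-> C
First repeat at step 3: C was already visited.

The earliest repeat is at step j = 3: N is in C, which it already visited at step i = 2.

C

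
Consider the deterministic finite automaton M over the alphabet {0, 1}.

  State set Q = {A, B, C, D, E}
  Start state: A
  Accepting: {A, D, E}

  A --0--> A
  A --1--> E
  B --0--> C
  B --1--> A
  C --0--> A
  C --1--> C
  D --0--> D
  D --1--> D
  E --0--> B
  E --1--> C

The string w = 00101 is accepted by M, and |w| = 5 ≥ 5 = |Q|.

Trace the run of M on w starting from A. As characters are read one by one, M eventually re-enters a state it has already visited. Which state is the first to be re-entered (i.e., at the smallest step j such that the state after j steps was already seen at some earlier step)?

Run of M on w = 0 0 1 0 1:
  step 0: A  (start)
  step 1: A  (read 0: A→A)   ← first repeat (A seen earlier)
  step 2: A  (read 0: A→A)
  step 3: E  (read 1: A→E)
  step 4: B  (read 0: E→B)
  step 5: A  (read 1: B→A)

The earliest repeat is at step j = 1: M is in A, which it already visited at step i = 0.
The DFA has 5 states, so the proof of the pumping lemma guarantees a repeated state among the first 5+1 visited; the segment between the two visits is the pumpable y.

A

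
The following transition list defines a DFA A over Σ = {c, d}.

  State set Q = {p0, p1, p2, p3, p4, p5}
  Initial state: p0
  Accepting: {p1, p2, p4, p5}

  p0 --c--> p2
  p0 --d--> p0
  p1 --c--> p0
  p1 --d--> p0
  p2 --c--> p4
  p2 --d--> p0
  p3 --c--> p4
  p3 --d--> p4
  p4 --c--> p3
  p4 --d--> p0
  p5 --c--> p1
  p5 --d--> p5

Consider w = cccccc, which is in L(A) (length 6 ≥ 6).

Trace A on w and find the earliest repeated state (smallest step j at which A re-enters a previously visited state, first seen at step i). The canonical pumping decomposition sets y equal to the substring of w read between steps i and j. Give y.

Run of A on w = c c c c c c:
  step 0: p0  (start)
  step 1: p2  (read c: p0→p2)
  step 2: p4  (read c: p2→p4)
  step 3: p3  (read c: p4→p3)
  step 4: p4  (read c: p3→p4)   ← first repeat (p4 seen earlier)
  step 5: p3  (read c: p4→p3)
  step 6: p4  (read c: p3→p4)

So i = 2, j = 4, giving x = w[0:2] = cc, y = w[2:4] = cc, z = w[4:6] = cc.
Check: |xy| = 4 ≤ 6 and |y| = 2 ≥ 1. Reading y takes A from p4 back to p4, so every xyⁱz is accepted.
The DFA has 6 states, so the proof of the pumping lemma guarantees a repeated state among the first 6+1 visited; the segment between the two visits is the pumpable y.

cc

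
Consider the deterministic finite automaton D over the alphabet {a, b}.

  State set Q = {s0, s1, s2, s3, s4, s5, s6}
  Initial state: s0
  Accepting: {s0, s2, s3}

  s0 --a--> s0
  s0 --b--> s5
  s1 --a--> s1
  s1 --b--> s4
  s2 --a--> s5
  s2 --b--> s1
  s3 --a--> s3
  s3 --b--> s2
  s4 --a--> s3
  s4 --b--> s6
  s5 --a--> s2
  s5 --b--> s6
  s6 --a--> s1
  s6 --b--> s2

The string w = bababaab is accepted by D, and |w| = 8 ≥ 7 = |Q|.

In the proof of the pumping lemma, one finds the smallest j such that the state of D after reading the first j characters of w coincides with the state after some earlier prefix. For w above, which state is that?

s1

Run of D on w = b a b a b a a b:
  step 0: s0  (start)
  step 1: s5  (read b: s0→s5)
  step 2: s2  (read a: s5→s2)
  step 3: s1  (read b: s2→s1)
  step 4: s1  (read a: s1→s1)   ← first repeat (s1 seen earlier)
  step 5: s4  (read b: s1→s4)
  step 6: s3  (read a: s4→s3)
  step 7: s3  (read a: s3→s3)
  step 8: s2  (read b: s3→s2)

The earliest repeat is at step j = 4: D is in s1, which it already visited at step i = 3.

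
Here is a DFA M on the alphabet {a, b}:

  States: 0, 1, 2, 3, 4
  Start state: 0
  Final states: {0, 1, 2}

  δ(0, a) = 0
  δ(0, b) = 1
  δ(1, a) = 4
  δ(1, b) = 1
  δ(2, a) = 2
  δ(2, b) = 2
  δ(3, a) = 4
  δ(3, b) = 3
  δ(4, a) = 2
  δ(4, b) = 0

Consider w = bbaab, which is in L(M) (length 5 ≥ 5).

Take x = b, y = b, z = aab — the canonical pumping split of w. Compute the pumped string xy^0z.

baab

xy⁰z = xz = b·aab = baab.
Reading y = b takes M from 1 back to 1, so after x the machine is still in 1, and z then leads to the accepting state 2. Hence baab ∈ L(M).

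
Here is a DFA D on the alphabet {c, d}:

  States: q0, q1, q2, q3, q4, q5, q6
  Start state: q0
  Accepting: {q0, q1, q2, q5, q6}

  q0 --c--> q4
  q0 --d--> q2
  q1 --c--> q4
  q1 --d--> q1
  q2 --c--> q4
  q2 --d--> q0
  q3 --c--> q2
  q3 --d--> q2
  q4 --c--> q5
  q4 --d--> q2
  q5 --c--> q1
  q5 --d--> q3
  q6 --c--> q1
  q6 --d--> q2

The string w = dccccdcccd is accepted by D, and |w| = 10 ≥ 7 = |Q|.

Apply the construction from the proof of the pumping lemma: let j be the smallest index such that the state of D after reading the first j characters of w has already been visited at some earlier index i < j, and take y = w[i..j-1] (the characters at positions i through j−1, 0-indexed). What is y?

Run of D on w = d c c c c d c c c d:
  step 0: q0  (start)
  step 1: q2  (read d: q0→q2)
  step 2: q4  (read c: q2→q4)
  step 3: q5  (read c: q4→q5)
  step 4: q1  (read c: q5→q1)
  step 5: q4  (read c: q1→q4)   ← first repeat (q4 seen earlier)
  step 6: q2  (read d: q4→q2)
  step 7: q4  (read c: q2→q4)
  step 8: q5  (read c: q4→q5)
  step 9: q1  (read c: q5→q1)
  step 10: q1  (read d: q1→q1)

So i = 2, j = 5, giving x = w[0:2] = dc, y = w[2:5] = ccc, z = w[5:10] = dcccd.
Check: |xy| = 5 ≤ 7 and |y| = 3 ≥ 1. Reading y takes D from q4 back to q4, so every xyⁱz is accepted.

ccc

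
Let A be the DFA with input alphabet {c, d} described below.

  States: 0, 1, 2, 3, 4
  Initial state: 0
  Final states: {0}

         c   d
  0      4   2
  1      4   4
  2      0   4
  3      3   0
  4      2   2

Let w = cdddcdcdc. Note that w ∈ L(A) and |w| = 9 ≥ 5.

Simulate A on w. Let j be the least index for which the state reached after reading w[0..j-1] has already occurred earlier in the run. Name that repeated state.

4

Run of A on w = c d d d c d c d c:
  step 0: 0  (start)
  step 1: 4  (read c: 0→4)
  step 2: 2  (read d: 4→2)
  step 3: 4  (read d: 2→4)   ← first repeat (4 seen earlier)
  step 4: 2  (read d: 4→2)
  step 5: 0  (read c: 2→0)
  step 6: 2  (read d: 0→2)
  step 7: 0  (read c: 2→0)
  step 8: 2  (read d: 0→2)
  step 9: 0  (read c: 2→0)

The earliest repeat is at step j = 3: A is in 4, which it already visited at step i = 1.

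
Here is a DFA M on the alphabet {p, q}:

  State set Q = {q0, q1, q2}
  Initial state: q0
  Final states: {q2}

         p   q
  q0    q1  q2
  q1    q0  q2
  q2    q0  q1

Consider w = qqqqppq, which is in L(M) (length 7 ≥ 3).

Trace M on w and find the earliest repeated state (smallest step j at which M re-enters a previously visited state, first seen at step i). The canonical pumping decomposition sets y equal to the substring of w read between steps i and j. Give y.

qq

Run of M on w = q q q q p p q:
  step 0: q0  (start)
  step 1: q2  (read q: q0→q2)
  step 2: q1  (read q: q2→q1)
  step 3: q2  (read q: q1→q2)   ← first repeat (q2 seen earlier)
  step 4: q1  (read q: q2→q1)
  step 5: q0  (read p: q1→q0)
  step 6: q1  (read p: q0→q1)
  step 7: q2  (read q: q1→q2)

So i = 1, j = 3, giving x = w[0:1] = q, y = w[1:3] = qq, z = w[3:7] = qppq.
Check: |xy| = 3 ≤ 3 and |y| = 2 ≥ 1. Reading y takes M from q2 back to q2, so every xyⁱz is accepted.
The DFA has 3 states, so the proof of the pumping lemma guarantees a repeated state among the first 3+1 visited; the segment between the two visits is the pumpable y.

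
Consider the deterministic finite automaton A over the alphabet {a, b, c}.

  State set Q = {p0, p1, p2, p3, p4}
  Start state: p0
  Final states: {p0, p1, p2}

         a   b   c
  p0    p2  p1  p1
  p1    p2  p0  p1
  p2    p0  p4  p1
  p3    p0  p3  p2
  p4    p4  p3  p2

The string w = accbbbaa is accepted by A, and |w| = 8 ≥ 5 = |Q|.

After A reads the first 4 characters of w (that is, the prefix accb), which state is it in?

Run of A on the first 4 characters of w = a c c b:
  step 0: p0  (start)
  step 1: p2  (read a: p0→p2)
  step 2: p1  (read c: p2→p1)
  step 3: p1  (read c: p1→p1)
  step 4: p0  (read b: p1→p0)

After reading 4 characters, A is in state p0.

p0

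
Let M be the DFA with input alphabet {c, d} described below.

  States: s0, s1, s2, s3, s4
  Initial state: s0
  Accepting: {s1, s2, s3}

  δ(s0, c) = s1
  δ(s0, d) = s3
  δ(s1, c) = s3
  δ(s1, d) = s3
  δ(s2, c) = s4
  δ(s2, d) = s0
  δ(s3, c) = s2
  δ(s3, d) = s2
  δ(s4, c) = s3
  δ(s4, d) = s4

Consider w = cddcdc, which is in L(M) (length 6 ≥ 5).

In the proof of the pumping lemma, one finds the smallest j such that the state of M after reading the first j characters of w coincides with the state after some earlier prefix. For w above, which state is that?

s4

Run of M on w = c d d c d c:
  step 0: s0  (start)
  step 1: s1  (read c: s0→s1)
  step 2: s3  (read d: s1→s3)
  step 3: s2  (read d: s3→s2)
  step 4: s4  (read c: s2→s4)
  step 5: s4  (read d: s4→s4)   ← first repeat (s4 seen earlier)
  step 6: s3  (read c: s4→s3)

The earliest repeat is at step j = 5: M is in s4, which it already visited at step i = 4.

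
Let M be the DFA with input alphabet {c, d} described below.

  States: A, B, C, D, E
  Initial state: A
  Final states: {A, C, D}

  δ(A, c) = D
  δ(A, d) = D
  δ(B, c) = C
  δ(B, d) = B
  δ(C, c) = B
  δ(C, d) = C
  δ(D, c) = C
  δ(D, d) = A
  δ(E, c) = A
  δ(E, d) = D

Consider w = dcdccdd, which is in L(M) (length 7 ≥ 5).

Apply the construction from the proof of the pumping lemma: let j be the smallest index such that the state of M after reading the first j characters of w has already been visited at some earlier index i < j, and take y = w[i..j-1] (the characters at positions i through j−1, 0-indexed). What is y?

State sequence: A -d-> D -c-> C -d-> C -c-> B -c-> C -d-> C -d-> C
First repeat at step 3: C was already visited.

So i = 2, j = 3, giving x = w[0:2] = dc, y = w[2:3] = d, z = w[3:7] = ccdd.
Check: |xy| = 3 ≤ 5 and |y| = 1 ≥ 1. Reading y takes M from C back to C, so every xyⁱz is accepted.
The DFA has 5 states, so the proof of the pumping lemma guarantees a repeated state among the first 5+1 visited; the segment between the two visits is the pumpable y.

d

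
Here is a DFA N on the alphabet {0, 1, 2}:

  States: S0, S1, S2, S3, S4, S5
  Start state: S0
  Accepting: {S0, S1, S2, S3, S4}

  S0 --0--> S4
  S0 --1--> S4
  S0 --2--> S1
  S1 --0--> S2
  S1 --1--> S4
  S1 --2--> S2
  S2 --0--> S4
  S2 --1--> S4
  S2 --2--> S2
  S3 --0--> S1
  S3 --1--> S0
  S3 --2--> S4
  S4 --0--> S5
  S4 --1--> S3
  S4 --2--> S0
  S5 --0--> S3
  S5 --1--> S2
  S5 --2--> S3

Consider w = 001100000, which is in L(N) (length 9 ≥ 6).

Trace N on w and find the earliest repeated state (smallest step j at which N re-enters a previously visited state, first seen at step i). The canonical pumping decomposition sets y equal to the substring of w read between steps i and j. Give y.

State sequence: S0 -0-> S4 -0-> S5 -1-> S2 -1-> S4 -0-> S5 -0-> S3 -0-> S1 -0-> S2 -0-> S4
First repeat at step 4: S4 was already visited.

So i = 1, j = 4, giving x = w[0:1] = 0, y = w[1:4] = 011, z = w[4:9] = 00000.
Check: |xy| = 4 ≤ 6 and |y| = 3 ≥ 1. Reading y takes N from S4 back to S4, so every xyⁱz is accepted.

011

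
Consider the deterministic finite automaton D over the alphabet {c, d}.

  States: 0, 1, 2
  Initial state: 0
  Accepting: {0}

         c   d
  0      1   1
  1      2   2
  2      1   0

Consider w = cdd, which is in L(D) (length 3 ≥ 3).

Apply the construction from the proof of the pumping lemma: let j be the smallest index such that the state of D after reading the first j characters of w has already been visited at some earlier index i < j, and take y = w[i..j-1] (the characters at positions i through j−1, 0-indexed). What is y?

Run of D on w = c d d:
  step 0: 0  (start)
  step 1: 1  (read c: 0→1)
  step 2: 2  (read d: 1→2)
  step 3: 0  (read d: 2→0)   ← first repeat (0 seen earlier)

So i = 0, j = 3, giving x = w[0:0] = ε, y = w[0:3] = cdd, z = w[3:3] = ε.
Check: |xy| = 3 ≤ 3 and |y| = 3 ≥ 1. Reading y takes D from 0 back to 0, so every xyⁱz is accepted.
Since D has 3 states, any run of length ≥ 3 visits 3+1 states, so by pigeonhole some state repeats within the first 3 steps — that repeat gives the pumpable loop.

cdd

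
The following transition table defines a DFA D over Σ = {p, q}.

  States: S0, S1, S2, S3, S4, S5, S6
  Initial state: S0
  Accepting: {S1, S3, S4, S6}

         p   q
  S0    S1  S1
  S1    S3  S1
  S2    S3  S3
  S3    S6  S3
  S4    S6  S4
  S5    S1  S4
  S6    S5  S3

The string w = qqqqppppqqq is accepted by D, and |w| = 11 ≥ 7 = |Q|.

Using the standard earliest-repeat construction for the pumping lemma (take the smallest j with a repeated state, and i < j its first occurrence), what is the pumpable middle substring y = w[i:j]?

State sequence: S0 -q-> S1 -q-> S1 -q-> S1 -q-> S1 -p-> S3 -p-> S6 -p-> S5 -p-> S1 -q-> S1 -q-> S1 -q-> S1
First repeat at step 2: S1 was already visited.

So i = 1, j = 2, giving x = w[0:1] = q, y = w[1:2] = q, z = w[2:11] = qqppppqqq.
Check: |xy| = 2 ≤ 7 and |y| = 1 ≥ 1. Reading y takes D from S1 back to S1, so every xyⁱz is accepted.

q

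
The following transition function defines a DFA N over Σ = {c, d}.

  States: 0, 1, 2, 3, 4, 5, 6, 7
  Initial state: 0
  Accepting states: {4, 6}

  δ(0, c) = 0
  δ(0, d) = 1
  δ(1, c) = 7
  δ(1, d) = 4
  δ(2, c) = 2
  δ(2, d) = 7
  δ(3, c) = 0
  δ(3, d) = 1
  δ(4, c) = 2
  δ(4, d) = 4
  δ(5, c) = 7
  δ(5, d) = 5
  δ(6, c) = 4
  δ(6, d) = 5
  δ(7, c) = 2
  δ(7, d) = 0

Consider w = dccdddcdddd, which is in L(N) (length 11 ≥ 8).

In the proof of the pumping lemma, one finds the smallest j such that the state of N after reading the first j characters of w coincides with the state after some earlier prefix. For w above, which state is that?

State sequence: 0 -d-> 1 -c-> 7 -c-> 2 -d-> 7 -d-> 0 -d-> 1 -c-> 7 -d-> 0 -d-> 1 -d-> 4 -d-> 4
First repeat at step 4: 7 was already visited.

The earliest repeat is at step j = 4: N is in 7, which it already visited at step i = 2.
Since N has 8 states, any run of length ≥ 8 visits 8+1 states, so by pigeonhole some state repeats within the first 8 steps — that repeat gives the pumpable loop.

7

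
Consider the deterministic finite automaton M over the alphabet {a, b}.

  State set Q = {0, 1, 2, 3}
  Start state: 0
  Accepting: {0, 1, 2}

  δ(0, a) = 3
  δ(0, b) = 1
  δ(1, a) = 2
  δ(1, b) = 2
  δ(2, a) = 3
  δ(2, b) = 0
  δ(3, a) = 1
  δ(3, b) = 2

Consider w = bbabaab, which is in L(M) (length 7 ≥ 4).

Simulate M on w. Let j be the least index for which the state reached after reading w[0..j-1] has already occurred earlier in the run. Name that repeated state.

2

Run of M on w = b b a b a a b:
  step 0: 0  (start)
  step 1: 1  (read b: 0→1)
  step 2: 2  (read b: 1→2)
  step 3: 3  (read a: 2→3)
  step 4: 2  (read b: 3→2)   ← first repeat (2 seen earlier)
  step 5: 3  (read a: 2→3)
  step 6: 1  (read a: 3→1)
  step 7: 2  (read b: 1→2)

The earliest repeat is at step j = 4: M is in 2, which it already visited at step i = 2.
Pumping length from the standard proof: p = 4 (the number of states). The repeated state found above gives |xy| = j ≤ 4 and |y| = j − i ≥ 1.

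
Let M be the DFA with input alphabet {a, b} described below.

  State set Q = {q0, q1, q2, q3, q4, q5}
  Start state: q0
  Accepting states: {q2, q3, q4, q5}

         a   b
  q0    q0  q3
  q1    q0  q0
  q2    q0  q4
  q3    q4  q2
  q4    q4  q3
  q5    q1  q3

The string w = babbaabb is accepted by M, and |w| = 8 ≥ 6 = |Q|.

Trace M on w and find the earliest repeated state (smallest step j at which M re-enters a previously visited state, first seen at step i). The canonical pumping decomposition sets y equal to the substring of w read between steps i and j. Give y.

ab

State sequence: q0 -b-> q3 -a-> q4 -b-> q3 -b-> q2 -a-> q0 -a-> q0 -b-> q3 -b-> q2
First repeat at step 3: q3 was already visited.

So i = 1, j = 3, giving x = w[0:1] = b, y = w[1:3] = ab, z = w[3:8] = baabb.
Check: |xy| = 3 ≤ 6 and |y| = 2 ≥ 1. Reading y takes M from q3 back to q3, so every xyⁱz is accepted.
Pumping length from the standard proof: p = 6 (the number of states). The repeated state found above gives |xy| = j ≤ 6 and |y| = j − i ≥ 1.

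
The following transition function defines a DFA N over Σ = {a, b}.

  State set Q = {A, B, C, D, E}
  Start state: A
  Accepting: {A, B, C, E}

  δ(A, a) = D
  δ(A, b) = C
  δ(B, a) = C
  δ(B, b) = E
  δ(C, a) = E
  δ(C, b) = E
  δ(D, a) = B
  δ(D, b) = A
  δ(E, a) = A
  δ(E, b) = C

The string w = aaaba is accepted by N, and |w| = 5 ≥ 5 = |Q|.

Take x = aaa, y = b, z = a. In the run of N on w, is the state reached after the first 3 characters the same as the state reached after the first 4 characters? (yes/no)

State sequence: A -a-> D -a-> B -a-> C -b-> E

After x (step 3): C. After xy (step 4): E.
They differ (C ≠ E), so y is not a cycle from the state after x; this split is not the one the pumping-lemma construction produces, and pumping y need not keep the string in L(N).

no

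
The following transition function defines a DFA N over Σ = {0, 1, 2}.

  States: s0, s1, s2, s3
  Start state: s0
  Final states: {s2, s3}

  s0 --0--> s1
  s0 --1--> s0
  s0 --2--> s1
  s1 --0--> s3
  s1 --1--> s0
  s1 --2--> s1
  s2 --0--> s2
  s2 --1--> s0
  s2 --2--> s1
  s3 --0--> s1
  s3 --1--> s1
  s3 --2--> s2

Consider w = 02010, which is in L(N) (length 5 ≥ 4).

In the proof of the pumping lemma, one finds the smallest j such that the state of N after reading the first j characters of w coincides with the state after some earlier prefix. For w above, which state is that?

State sequence: s0 -0-> s1 -2-> s1 -0-> s3 -1-> s1 -0-> s3
First repeat at step 2: s1 was already visited.

The earliest repeat is at step j = 2: N is in s1, which it already visited at step i = 1.

s1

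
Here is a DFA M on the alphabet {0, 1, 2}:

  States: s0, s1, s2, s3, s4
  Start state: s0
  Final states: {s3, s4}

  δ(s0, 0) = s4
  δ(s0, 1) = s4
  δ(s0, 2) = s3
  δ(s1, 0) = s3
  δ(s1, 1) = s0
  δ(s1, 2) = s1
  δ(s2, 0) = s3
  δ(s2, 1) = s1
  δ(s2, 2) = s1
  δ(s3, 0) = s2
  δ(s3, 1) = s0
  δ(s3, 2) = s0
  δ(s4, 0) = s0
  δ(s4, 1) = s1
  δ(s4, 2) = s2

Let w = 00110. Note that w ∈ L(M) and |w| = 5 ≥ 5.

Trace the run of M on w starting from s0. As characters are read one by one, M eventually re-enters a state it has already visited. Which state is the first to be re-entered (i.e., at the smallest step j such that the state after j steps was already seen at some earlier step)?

Run of M on w = 0 0 1 1 0:
  step 0: s0  (start)
  step 1: s4  (read 0: s0→s4)
  step 2: s0  (read 0: s4→s0)   ← first repeat (s0 seen earlier)
  step 3: s4  (read 1: s0→s4)
  step 4: s1  (read 1: s4→s1)
  step 5: s3  (read 0: s1→s3)

The earliest repeat is at step j = 2: M is in s0, which it already visited at step i = 0.

s0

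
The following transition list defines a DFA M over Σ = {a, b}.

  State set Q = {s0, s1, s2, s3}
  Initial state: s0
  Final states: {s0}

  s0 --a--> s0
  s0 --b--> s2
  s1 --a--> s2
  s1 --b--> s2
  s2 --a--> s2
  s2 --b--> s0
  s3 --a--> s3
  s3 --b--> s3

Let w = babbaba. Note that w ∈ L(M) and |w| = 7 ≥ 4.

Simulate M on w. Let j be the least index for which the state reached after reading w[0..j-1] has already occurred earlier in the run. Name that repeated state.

s2

State sequence: s0 -b-> s2 -a-> s2 -b-> s0 -b-> s2 -a-> s2 -b-> s0 -a-> s0
First repeat at step 2: s2 was already visited.

The earliest repeat is at step j = 2: M is in s2, which it already visited at step i = 1.
With |Q| = 4, pigeonhole forces a state repeat no later than step 4; the substring read between the first and second visits to that state can be pumped.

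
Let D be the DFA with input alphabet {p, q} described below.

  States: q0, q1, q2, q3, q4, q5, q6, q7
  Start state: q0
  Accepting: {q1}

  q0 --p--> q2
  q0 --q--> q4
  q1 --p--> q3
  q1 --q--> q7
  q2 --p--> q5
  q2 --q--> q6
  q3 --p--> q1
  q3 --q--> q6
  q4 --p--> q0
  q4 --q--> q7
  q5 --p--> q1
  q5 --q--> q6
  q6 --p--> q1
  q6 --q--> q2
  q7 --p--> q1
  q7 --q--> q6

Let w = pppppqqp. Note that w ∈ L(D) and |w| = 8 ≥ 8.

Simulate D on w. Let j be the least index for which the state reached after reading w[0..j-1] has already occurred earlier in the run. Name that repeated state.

State sequence: q0 -p-> q2 -p-> q5 -p-> q1 -p-> q3 -p-> q1 -q-> q7 -q-> q6 -p-> q1
First repeat at step 5: q1 was already visited.

The earliest repeat is at step j = 5: D is in q1, which it already visited at step i = 3.
With |Q| = 8, pigeonhole forces a state repeat no later than step 8; the substring read between the first and second visits to that state can be pumped.

q1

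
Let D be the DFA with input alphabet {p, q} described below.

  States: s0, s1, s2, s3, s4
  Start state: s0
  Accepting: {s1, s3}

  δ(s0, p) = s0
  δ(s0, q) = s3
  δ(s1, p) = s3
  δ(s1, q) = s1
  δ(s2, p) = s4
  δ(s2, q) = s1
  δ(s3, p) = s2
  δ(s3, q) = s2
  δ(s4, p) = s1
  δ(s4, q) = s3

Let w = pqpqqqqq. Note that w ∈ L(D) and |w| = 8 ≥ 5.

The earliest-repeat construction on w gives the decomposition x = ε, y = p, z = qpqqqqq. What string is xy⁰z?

qpqqqqq

xy⁰z = xz = ε·qpqqqqq = qpqqqqq.
Reading y = p takes D from s0 back to s0, so after x the machine is still in s0, and z then leads to the accepting state s1. Hence qpqqqqq ∈ L(D).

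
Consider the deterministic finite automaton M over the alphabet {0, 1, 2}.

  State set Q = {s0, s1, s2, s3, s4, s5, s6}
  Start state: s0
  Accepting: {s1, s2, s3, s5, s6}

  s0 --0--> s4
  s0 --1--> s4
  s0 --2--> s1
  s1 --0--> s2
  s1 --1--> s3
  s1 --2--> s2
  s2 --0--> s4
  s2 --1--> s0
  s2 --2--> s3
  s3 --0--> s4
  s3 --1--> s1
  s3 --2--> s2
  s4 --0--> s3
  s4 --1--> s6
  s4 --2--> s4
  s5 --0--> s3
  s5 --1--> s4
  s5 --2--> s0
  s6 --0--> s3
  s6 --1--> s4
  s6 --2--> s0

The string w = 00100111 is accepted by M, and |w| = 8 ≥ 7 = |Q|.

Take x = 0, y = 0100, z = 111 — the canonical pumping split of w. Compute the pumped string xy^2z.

001000100111

xy^2z = 0·0100·0100·111 = 001000100111.
Reading y = 0100 takes M from s4 back to s4, so after x·y·y the machine is still in s4, and z then leads to the accepting state s6. Hence 001000100111 ∈ L(M).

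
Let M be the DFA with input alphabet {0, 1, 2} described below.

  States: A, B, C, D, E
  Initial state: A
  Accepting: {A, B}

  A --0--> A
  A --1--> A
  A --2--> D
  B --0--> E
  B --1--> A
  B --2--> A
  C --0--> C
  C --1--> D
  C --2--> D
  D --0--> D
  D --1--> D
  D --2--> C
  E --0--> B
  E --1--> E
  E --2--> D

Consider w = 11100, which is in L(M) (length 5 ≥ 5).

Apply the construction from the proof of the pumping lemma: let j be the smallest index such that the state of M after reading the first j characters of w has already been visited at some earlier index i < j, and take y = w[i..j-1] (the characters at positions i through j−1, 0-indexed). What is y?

Run of M on w = 1 1 1 0 0:
  step 0: A  (start)
  step 1: A  (read 1: A→A)   ← first repeat (A seen earlier)
  step 2: A  (read 1: A→A)
  step 3: A  (read 1: A→A)
  step 4: A  (read 0: A→A)
  step 5: A  (read 0: A→A)

So i = 0, j = 1, giving x = w[0:0] = ε, y = w[0:1] = 1, z = w[1:5] = 1100.
Check: |xy| = 1 ≤ 5 and |y| = 1 ≥ 1. Reading y takes M from A back to A, so every xyⁱz is accepted.
The DFA has 5 states, so the proof of the pumping lemma guarantees a repeated state among the first 5+1 visited; the segment between the two visits is the pumpable y.

1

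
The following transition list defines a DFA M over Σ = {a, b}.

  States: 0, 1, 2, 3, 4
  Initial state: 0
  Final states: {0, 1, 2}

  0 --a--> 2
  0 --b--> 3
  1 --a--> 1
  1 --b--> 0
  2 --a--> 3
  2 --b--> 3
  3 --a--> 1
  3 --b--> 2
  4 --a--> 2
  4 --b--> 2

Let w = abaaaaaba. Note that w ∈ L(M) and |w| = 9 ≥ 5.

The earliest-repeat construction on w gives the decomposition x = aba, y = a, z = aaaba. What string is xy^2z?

xy^2z = aba·a·a·aaaba = abaaaaaaba.
Reading y = a takes M from 1 back to 1, so after x·y·y the machine is still in 1, and z then leads to the accepting state 2. Hence abaaaaaaba ∈ L(M).

abaaaaaaba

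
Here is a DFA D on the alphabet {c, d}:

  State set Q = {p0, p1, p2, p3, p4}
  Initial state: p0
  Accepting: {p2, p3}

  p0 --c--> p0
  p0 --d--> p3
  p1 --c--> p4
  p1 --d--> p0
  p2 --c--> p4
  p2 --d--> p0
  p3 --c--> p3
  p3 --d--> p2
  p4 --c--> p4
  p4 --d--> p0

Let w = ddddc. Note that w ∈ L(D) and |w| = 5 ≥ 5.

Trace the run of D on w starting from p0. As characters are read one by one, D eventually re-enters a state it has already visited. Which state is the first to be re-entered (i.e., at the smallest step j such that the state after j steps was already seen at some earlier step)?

State sequence: p0 -d-> p3 -d-> p2 -d-> p0 -d-> p3 -c-> p3
First repeat at step 3: p0 was already visited.

The earliest repeat is at step j = 3: D is in p0, which it already visited at step i = 0.
Since D has 5 states, any run of length ≥ 5 visits 5+1 states, so by pigeonhole some state repeats within the first 5 steps — that repeat gives the pumpable loop.

p0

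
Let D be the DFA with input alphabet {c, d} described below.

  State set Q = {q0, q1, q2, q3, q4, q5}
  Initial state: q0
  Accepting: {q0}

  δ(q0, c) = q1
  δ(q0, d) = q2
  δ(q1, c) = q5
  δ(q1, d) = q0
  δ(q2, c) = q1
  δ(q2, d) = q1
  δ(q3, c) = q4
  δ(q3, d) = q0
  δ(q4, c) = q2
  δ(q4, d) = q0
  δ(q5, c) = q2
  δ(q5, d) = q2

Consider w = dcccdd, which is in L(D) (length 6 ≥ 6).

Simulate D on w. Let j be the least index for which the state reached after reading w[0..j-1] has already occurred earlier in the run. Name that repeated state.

q2

State sequence: q0 -d-> q2 -c-> q1 -c-> q5 -c-> q2 -d-> q1 -d-> q0
First repeat at step 4: q2 was already visited.

The earliest repeat is at step j = 4: D is in q2, which it already visited at step i = 1.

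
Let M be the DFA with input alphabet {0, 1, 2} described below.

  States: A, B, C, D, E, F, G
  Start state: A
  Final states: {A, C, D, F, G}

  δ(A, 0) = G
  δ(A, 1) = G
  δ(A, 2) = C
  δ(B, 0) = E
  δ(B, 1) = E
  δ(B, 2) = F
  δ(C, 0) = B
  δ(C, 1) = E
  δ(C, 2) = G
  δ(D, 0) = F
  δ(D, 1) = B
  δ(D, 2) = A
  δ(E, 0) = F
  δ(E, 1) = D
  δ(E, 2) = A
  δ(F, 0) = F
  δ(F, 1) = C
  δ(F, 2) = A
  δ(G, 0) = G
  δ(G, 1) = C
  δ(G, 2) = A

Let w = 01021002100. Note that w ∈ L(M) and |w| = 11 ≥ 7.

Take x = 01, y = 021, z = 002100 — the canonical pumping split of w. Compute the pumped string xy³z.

xy^3z = 01·021·021·021·002100 = 01021021021002100.
Reading y = 021 takes M from C back to C, so after x·y·y·y the machine is still in C, and z then leads to the accepting state G. Hence 01021021021002100 ∈ L(M).

01021021021002100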